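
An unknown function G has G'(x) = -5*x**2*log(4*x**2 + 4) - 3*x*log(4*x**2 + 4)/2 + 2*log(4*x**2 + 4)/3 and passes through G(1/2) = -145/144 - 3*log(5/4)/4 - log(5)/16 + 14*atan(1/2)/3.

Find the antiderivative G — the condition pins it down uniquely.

Integrate term by term and add the pieces.
A general antiderivative is 10*x**3/9 + 3*x**2/4 - 14*x/3 + (-5*x**3/3 - 3*x**2/4 + 2*x/3)*log(4*x**2 + 4) - 3*log(x**2 + 1)/4 + 14*atan(x)/3 + C.
The condition gives C = -145/144 - 3*log(5/4)/4 - log(5)/16 + 14*atan(1/2)/3 - (-289/144 - 3*log(5/4)/4 - log(5)/16 + 14*atan(1/2)/3) = 1.
So G(x) = -(60*x**3*log(4*x**2 + 4) - 40*x**3 + 27*x**2*log(4*x**2 + 4) - 27*x**2 - 24*x*log(4*x**2 + 4) + 168*x + 27*log(x**2 + 1) - 168*atan(x) - 36)/36.
Check: d/dx[-(60*x**3*log(4*x**2 + 4) - 40*x**3 + 27*x**2*log(4*x**2 + 4) - 27*x**2 - 24*x*log(4*x**2 + 4) + 168*x + 27*log(x**2 + 1) - 168*atan(x) - 36)/36] = -5*x**2*log(x**2 + 1) - 10*x**2*log(2) - 3*x*log(x**2 + 1)/2 - 3*x*log(2) + 2*log(x**2 + 1)/3 + 4*log(2)/3, which equals G'(x).

G(x) = -(60*x**3*log(4*x**2 + 4) - 40*x**3 + 27*x**2*log(4*x**2 + 4) - 27*x**2 - 24*x*log(4*x**2 + 4) + 168*x + 27*log(x**2 + 1) - 168*atan(x) - 36)/36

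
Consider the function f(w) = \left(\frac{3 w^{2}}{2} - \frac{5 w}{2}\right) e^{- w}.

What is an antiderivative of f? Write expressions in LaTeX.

Recognize the product-rule pattern: f = u'v + uv' with u = - \frac{3 w^{2}}{2} - \frac{w}{2} - \frac{1}{2}, v = e^{- w}, so integration by parts undoes it.
Check: d/dw[- \frac{\left(3 w^{2} + w + 1\right) e^{- w}}{2}] = \frac{\left(3 w^{2} - 5 w\right) e^{- w}}{2}, which equals f(w).

An antiderivative is F(w) = - \frac{\left(3 w^{2} + w + 1\right) e^{- w}}{2}.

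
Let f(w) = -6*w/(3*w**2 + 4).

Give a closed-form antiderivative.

The substitution u = 3*w**2/2 + 2 works: f is exactly (dF/du)*(du/dw) for that inner function.
Check: d/dw[-log(3*w**2/2 + 2)] = -6*w/(3*w**2 + 4) = f(w).

An antiderivative is F(w) = -log(3*w**2/2 + 2).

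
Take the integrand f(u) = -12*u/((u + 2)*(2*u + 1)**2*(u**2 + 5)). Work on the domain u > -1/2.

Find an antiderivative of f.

An antiderivative is F(u) = -208*log(u + 1/2)/441 + 8*log(u + 2)/27 + 116*log(u**2 + 5)/1323 + 44*sqrt(5)*atan(sqrt(5)*u/5)/1323 - 24/(126*u + 63).

Factor the denominator ((u + 2)*(2*u + 1)**2*(u**2 + 5)) and decompose: f = 4*(58*u + 55)/(1323*(u**2 + 5)) - 416/(441*(2*u + 1)) + 16/(21*(2*u + 1)**2) + 8/(27*(u + 2)); each piece integrates to a log, atan, or power term.
Check: d/du[-208*log(u + 1/2)/441 + 8*log(u + 2)/27 + 116*log(u**2 + 5)/1323 + 44*sqrt(5)*atan(sqrt(5)*u/5)/1323 - 24/(126*u + 63)] = -12*u/(4*u**5 + 12*u**4 + 29*u**3 + 62*u**2 + 45*u + 10), which equals f(u).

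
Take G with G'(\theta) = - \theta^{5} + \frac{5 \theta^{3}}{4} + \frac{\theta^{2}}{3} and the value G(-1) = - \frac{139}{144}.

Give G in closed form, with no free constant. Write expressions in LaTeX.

G(\theta) = - \frac{\theta^{6}}{6} + \frac{5 \theta^{4}}{16} + \frac{\theta^{3}}{9} - 1

Integrate term by term and add the pieces.
A general antiderivative is - \frac{\theta^{6}}{6} + \frac{5 \theta^{4}}{16} + \frac{\theta^{3}}{9} + C.
The condition gives C = - \frac{139}{144} - (\frac{5}{144}) = -1.
So G(\theta) = - \frac{\theta^{6}}{6} + \frac{5 \theta^{4}}{16} + \frac{\theta^{3}}{9} - 1.
Check: d/d\theta[- \frac{\theta^{6}}{6} + \frac{5 \theta^{4}}{16} + \frac{\theta^{3}}{9} - 1] = - \theta^{5} + \frac{5 \theta^{3}}{4} + \frac{\theta^{2}}{3} = G'(\theta).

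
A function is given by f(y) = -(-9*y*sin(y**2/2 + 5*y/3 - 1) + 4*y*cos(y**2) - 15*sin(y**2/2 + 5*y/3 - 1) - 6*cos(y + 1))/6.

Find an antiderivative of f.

A candidate is checked by its d/dy: the result must match f(y).
Check: d/dy[-sin(y**2)/3 + sin(y + 1) - 3*cos(y**2/2 + 5*y/3 - 1)/2] = 3*y*sin(y**2/2 + 5*y/3 - 1)/2 - 2*y*cos(y**2)/3 + 5*sin(y**2/2 + 5*y/3 - 1)/2 + cos(y + 1), which equals f(y).

An antiderivative is F(y) = -sin(y**2)/3 + sin(y + 1) - 3*cos(y**2/2 + 5*y/3 - 1)/2.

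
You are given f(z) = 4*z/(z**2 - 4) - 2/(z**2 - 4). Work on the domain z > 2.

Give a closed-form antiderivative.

Factor the denominator ((z - 2)*(z + 2)) and decompose: f = 5/(2*(z + 2)) + 3/(2*(z - 2)); each piece integrates to a log, atan, or power term.
Check: d/dz[3*log(z - 2)/2 + 5*log(z + 2)/2] = (4*z - 2)/(z**2 - 4), which equals f(z).

An antiderivative is F(z) = 3*log(z - 2)/2 + 5*log(z + 2)/2.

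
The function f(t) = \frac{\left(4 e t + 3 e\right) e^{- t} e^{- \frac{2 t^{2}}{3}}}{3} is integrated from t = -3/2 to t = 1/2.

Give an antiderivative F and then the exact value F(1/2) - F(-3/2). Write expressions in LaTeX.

The substitution u = - \frac{2 t^{2}}{3} - t + 1 works: f is exactly (dF/du)*(du/dt) for that inner function.
F(t) = - e^{- \frac{2 t^{2}}{3} - t + 1} is an antiderivative of f.
Check: d/dt[- e^{- \frac{2 t^{2}}{3} - t + 1}] = \frac{e \left(4 t + 3\right) e^{- t} e^{- \frac{2 t^{2}}{3}}}{3}, which equals f(t).
F(1/2) = - e^{\frac{1}{3}}; F(-3/2) = - e.
Integral = F(1/2) - F(-3/2) = e - e^{\frac{1}{3}}.

Antiderivative: F(t) = - e^{- \frac{2 t^{2}}{3} - t + 1}; value = e - e^{\frac{1}{3}}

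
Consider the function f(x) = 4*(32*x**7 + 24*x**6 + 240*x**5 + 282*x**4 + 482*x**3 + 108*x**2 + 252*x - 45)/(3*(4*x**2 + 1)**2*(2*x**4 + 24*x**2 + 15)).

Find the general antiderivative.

F(x) = (-12*x + (4*x**2 + 1)*log(x**4/3 + 4*x**2 + 5/2) - 8)/(3*(4*x**2 + 1)) + C

Differentiate the proposed F(x) back; it has to land on f(x) exactly.
Check: d/dx[(-12*x + (4*x**2 + 1)*log(x**4/3 + 4*x**2 + 5/2) - 8)/(3*(4*x**2 + 1))] = (128*x**7 + 96*x**6 + 960*x**5 + 1128*x**4 + 1928*x**3 + 432*x**2 + 1008*x - 180)/(96*x**8 + 1200*x**6 + 1302*x**4 + 432*x**2 + 45), which equals f(x).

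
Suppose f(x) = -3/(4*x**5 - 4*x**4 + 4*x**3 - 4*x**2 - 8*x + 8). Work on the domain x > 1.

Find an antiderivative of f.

The denominator factors as 4*(x - 1)**2*(x + 1)*(x**2 + 2); partial fractions split f into directly integrable pieces: -(x + 1)/(12*(x**2 + 2)) - 1/(16*(x + 1)) + 7/(48*(x - 1)) - 1/(8*(x - 1)**2).
Check: d/dx[7*log(x - 1)/48 - log(x + 1)/16 - log(x**2 + 2)/24 - sqrt(2)*atan(sqrt(2)*x/2)/24 + 3/(24*x - 24)] = -3/(4*x**5 - 4*x**4 + 4*x**3 - 4*x**2 - 8*x + 8) = f(x).

An antiderivative is F(x) = 7*log(x - 1)/48 - log(x + 1)/16 - log(x**2 + 2)/24 - sqrt(2)*atan(sqrt(2)*x/2)/24 + 3/(24*x - 24).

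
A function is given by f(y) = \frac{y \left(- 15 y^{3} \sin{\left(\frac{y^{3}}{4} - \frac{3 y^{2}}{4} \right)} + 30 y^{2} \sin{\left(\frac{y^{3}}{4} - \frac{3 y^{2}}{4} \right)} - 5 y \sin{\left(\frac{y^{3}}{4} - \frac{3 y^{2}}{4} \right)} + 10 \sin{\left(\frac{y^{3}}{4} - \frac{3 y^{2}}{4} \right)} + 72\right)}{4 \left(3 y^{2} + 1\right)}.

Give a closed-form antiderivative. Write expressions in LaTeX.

An antiderivative is F(y) = 3 \log{\left(2 y^{2} + \frac{2}{3} \right)} + \frac{5 \cos{\left(\frac{y^{3}}{4} - \frac{3 y^{2}}{4} \right)}}{3}.

For F(y) to be correct the identity F'(y) - f(y) = 0 must hold.
Check: d/dy[3 \log{\left(2 y^{2} + \frac{2}{3} \right)} + \frac{5 \cos{\left(\frac{y^{3}}{4} - \frac{3 y^{2}}{4} \right)}}{3}] = \frac{- 15 y^{4} \sin{\left(\frac{y^{3}}{4} - \frac{3 y^{2}}{4} \right)} + 30 y^{3} \sin{\left(\frac{y^{3}}{4} - \frac{3 y^{2}}{4} \right)} - 5 y^{2} \sin{\left(\frac{y^{3}}{4} - \frac{3 y^{2}}{4} \right)} + 10 y \sin{\left(\frac{y^{3}}{4} - \frac{3 y^{2}}{4} \right)} + 72 y}{12 y^{2} + 4}, which equals f(y).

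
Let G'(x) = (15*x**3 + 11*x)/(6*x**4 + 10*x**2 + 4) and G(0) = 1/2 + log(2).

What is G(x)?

G(x) = log(x**2 + 1) + log(3*x**2/2 + 1)/4 + 1/2 + log(2)

A candidate passes only if d/dx[G] lands on the given G'(x) exactly.
A general antiderivative is log(3*x**2/2 + 1)/4 + log(2*x**2 + 2) + C.
The condition gives C = 1/2 + log(2) - (log(2)) = 1/2.
So G(x) = log(x**2 + 1) + log(3*x**2/2 + 1)/4 + 1/2 + log(2).
Check: d/dx[log(x**2 + 1) + log(3*x**2/2 + 1)/4 + 1/2 + log(2)] = (15*x**3 + 11*x)/(6*x**4 + 10*x**2 + 4) = G'(x).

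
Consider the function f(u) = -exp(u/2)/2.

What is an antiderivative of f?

Recover f(u) by differentiating a candidate F(u); any mismatch rules it out.
Check: d/du[-exp(u/2)] = -exp(u/2)/2 = f(u).

An antiderivative is F(u) = -exp(u/2).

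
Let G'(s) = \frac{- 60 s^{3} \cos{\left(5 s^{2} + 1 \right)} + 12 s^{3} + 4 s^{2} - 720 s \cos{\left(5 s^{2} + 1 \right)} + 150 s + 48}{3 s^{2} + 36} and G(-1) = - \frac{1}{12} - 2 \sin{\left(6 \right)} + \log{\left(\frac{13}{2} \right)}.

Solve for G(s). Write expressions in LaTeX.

A first test for any G(s): its s-derivative must equal the given G'(s).
A general antiderivative is 2 s^{2} + \frac{4 s}{3} + \log{\left(\frac{s^{2}}{2} + 6 \right)} - 2 \sin{\left(5 s^{2} + 1 \right)} - \frac{5}{4} + C.
The condition gives C = - \frac{1}{12} - 2 \sin{\left(6 \right)} + \log{\left(\frac{13}{2} \right)} - (- \frac{7}{12} - 2 \sin{\left(6 \right)} + \log{\left(\frac{13}{2} \right)}) = \frac{1}{2}.
So G(s) = 2 s^{2} + \frac{4 s}{3} + \log{\left(\frac{s^{2}}{2} + 6 \right)} - 2 \sin{\left(5 s^{2} + 1 \right)} - \frac{3}{4}.
Check: d/ds[2 s^{2} + \frac{4 s}{3} + \log{\left(\frac{s^{2}}{2} + 6 \right)} - 2 \sin{\left(5 s^{2} + 1 \right)} - \frac{3}{4}] = \frac{- 60 s^{3} \cos{\left(5 s^{2} + 1 \right)} + 12 s^{3} + 4 s^{2} - 720 s \cos{\left(5 s^{2} + 1 \right)} + 150 s + 48}{3 s^{2} + 36} = G'(s).

G(s) = 2 s^{2} + \frac{4 s}{3} + \log{\left(\frac{s^{2}}{2} + 6 \right)} - 2 \sin{\left(5 s^{2} + 1 \right)} - \frac{3}{4}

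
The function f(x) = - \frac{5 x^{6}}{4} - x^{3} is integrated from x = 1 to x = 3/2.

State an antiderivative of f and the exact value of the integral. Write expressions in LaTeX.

Antiderivative: F(x) = \frac{x^{4} \left(- 5 x^{3} - 7\right)}{28}; value = - \frac{13935}{3584}

Integrate term by term and add the pieces.
F(x) = \frac{x^{4} \left(- 5 x^{3} - 7\right)}{28} is an antiderivative of f.
Check: d/dx[\frac{x^{4} \left(- 5 x^{3} - 7\right)}{28}] = - \frac{5 x^{6}}{4} - x^{3} = f(x).
F(3/2) = - \frac{15471}{3584}; F(1) = - \frac{3}{7}.
Integral = F(3/2) - F(1) = - \frac{13935}{3584}.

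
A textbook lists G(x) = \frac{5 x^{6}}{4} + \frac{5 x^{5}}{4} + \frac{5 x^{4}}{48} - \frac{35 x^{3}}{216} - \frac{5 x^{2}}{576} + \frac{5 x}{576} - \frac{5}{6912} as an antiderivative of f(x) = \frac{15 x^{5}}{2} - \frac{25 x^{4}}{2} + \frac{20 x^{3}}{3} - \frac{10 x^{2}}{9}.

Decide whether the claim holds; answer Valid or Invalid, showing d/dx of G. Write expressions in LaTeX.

Invalid: d/dx[G] - f = \frac{75 x^{4}}{4} - \frac{25 x^{3}}{4} + \frac{5 x^{2}}{8} - \frac{5 x}{288} + \frac{5}{576}, which is not 0.

d/dx[G] = \frac{15 x^{5}}{2} + \frac{25 x^{4}}{4} + \frac{5 x^{3}}{12} - \frac{35 x^{2}}{72} - \frac{5 x}{288} + \frac{5}{576}
d/dx[G] - f(x) = \frac{75 x^{4}}{4} - \frac{25 x^{3}}{4} + \frac{5 x^{2}}{8} - \frac{5 x}{288} + \frac{5}{576} != 0.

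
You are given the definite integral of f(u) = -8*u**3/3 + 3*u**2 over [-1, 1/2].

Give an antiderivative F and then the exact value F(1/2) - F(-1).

The integrand splits into summands that can be handled one at a time.
F(u) = -2*u**4/3 + u**3 is an antiderivative of f.
Check: d/du[-2*u**4/3 + u**3] = -8*u**3/3 + 3*u**2 = f(u).
F(1/2) = 1/12; F(-1) = -5/3.
Integral = F(1/2) - F(-1) = 7/4.

Antiderivative: F(u) = -2*u**4/3 + u**3; value = 7/4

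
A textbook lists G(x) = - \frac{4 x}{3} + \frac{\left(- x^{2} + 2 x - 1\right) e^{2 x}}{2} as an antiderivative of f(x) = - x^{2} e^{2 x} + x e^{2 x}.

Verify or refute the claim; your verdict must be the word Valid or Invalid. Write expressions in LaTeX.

d/dx[G] = - x^{2} e^{2 x} + x e^{2 x} - \frac{4}{3}
d/dx[G] - f(x) = - \frac{4}{3} != 0.

Invalid: d/dx[G] - f = - \frac{4}{3}, which is not 0.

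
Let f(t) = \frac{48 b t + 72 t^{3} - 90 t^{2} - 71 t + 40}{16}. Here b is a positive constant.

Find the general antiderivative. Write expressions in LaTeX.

F(t) = \frac{3 b t^{2}}{2} + \frac{\left(- \frac{3 t^{2}}{2} + \frac{5 t}{4} + 2\right)^{2}}{2} + C

Any candidate F(t) must reproduce f(t) exactly when differentiated.
Check: d/dt[\frac{3 b t^{2}}{2} + \frac{\left(- \frac{3 t^{2}}{2} + \frac{5 t}{4} + 2\right)^{2}}{2}] = 3 b t + \frac{9 t^{3}}{2} - \frac{45 t^{2}}{8} - \frac{71 t}{16} + \frac{5}{2}, which equals f(t).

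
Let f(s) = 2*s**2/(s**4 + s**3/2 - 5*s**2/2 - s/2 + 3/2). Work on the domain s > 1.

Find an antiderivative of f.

Factor the denominator ((s - 1)**2*(s + 1)*(2*s + 3)) and decompose: f = -72/(25*(2*s + 3)) + 1/(s + 1) + 11/(25*(s - 1)) + 2/(5*(s - 1)**2); each piece integrates to a log, atan, or power term.
Check: d/ds[(11*s*log(s - 1) + 25*s*log(s + 1) - 36*s*log(s + 3/2) - 11*log(s - 1) - 25*log(s + 1) + 36*log(s + 3/2) - 10)/(25*(s - 1))] = 4*s**2/(2*s**4 + s**3 - 5*s**2 - s + 3), which equals f(s).

An antiderivative is F(s) = (11*s*log(s - 1) + 25*s*log(s + 1) - 36*s*log(s + 3/2) - 11*log(s - 1) - 25*log(s + 1) + 36*log(s + 3/2) - 10)/(25*(s - 1)).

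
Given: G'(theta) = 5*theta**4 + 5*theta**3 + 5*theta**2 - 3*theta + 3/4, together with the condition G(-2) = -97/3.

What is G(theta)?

G(theta) = theta**5 + 5*theta**4/4 + 5*theta**3/3 - 3*theta**2/2 + 3*theta/4 + 1/2

The integrand splits into summands that can be handled one at a time.
A general antiderivative is theta**5 + 5*theta**4/4 + 5*theta**3/3 - 3*theta**2/2 + 3*theta/4 + C.
The condition gives C = -97/3 - (-197/6) = 1/2.
So G(theta) = theta**5 + 5*theta**4/4 + 5*theta**3/3 - 3*theta**2/2 + 3*theta/4 + 1/2.
Check: d/dtheta[theta**5 + 5*theta**4/4 + 5*theta**3/3 - 3*theta**2/2 + 3*theta/4 + 1/2] = 5*theta**4 + 5*theta**3 + 5*theta**2 - 3*theta + 3/4 = G'(theta).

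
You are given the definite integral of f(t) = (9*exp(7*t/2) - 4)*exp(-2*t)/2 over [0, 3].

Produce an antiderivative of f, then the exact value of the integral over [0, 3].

Antiderivative: F(t) = 3*exp(3*t/2) + exp(-2*t); value = -4 + exp(-6) + 3*exp(9/2)

Recover f(t) by differentiating a candidate F(t); any mismatch rules it out.
F(t) = 3*exp(3*t/2) + exp(-2*t) is an antiderivative of f.
Check: d/dt[3*exp(3*t/2) + exp(-2*t)] = (9*exp(7*t/2) - 4)*exp(-2*t)/2 = f(t).
F(3) = exp(-6) + 3*exp(9/2); F(0) = 4.
Integral = F(3) - F(0) = -4 + exp(-6) + 3*exp(9/2).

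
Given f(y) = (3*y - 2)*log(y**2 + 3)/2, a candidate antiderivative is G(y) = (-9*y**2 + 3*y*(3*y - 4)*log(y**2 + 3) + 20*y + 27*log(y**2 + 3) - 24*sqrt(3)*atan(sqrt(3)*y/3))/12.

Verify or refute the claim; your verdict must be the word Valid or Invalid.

Invalid: d/dy[G] - f = -1/3, which is not 0.

d/dy[G] = 3*y*log(y**2 + 3)/2 - log(y**2 + 3) - 1/3
d/dy[G] - f(y) = -1/3 != 0.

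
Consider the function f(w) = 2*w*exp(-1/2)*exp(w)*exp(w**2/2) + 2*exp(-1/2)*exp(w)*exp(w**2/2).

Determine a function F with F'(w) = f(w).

The substitution u = w**2/2 + w - 1/2 works: f is exactly (dF/du)*(du/dw) for that inner function.
Check: d/dw[2*exp(w**2/2 + w - 1/2)] = 2*w*exp(-1/2)*exp(w)*exp(w**2/2) + 2*exp(-1/2)*exp(w)*exp(w**2/2) = f(w).

An antiderivative is F(w) = 2*exp(w**2/2 + w - 1/2).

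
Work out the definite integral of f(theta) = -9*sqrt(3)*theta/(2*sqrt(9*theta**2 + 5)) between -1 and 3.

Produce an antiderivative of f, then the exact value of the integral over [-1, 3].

Antiderivative: F(theta) = -sqrt(3)*sqrt(9*theta**2 + 5)/2; value = -sqrt(258)/2 + sqrt(42)/2

f matches the chain-rule pattern g'(h)*h' with inner function h(theta) = 3*theta**2 + 5/3; substituting u = h(theta) collapses the integral.
F(theta) = -sqrt(3)*sqrt(9*theta**2 + 5)/2 is an antiderivative of f.
Check: d/dtheta[-sqrt(3)*sqrt(9*theta**2 + 5)/2] = -9*sqrt(3)*theta/(2*sqrt(9*theta**2 + 5)) = f(theta).
F(3) = -sqrt(258)/2; F(-1) = -sqrt(42)/2.
Integral = F(3) - F(-1) = -sqrt(258)/2 + sqrt(42)/2.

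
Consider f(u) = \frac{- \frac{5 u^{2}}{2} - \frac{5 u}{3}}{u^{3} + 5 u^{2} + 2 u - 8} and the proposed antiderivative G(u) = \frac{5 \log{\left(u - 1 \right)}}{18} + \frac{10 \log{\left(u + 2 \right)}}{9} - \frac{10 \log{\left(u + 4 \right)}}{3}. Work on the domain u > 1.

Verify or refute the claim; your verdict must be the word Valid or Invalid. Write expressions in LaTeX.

d/du[G] = \frac{- 35 u^{2} + 30 u + 80}{18 u^{3} + 90 u^{2} + 36 u - 144}
d/du[G] - f(u) = \frac{5}{9 u - 9} != 0.

Invalid: d/du[G] - f = \frac{5}{9 u - 9}, which is not 0.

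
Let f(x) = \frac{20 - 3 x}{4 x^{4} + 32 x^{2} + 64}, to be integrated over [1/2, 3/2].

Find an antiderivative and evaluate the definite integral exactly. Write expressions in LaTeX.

Any candidate F(x) must reproduce f(x) exactly when differentiated.
F(x) = \frac{5 x^{2} \operatorname{atan}{\left(\frac{x}{2} \right)} + 10 x + 20 \operatorname{atan}{\left(\frac{x}{2} \right)} + 6}{16 \left(x^{2} + 4\right)} is an antiderivative of f.
Check: d/dx[\frac{5 x^{2} \operatorname{atan}{\left(\frac{x}{2} \right)} + 10 x + 20 \operatorname{atan}{\left(\frac{x}{2} \right)} + 6}{16 \left(x^{2} + 4\right)}] = \frac{20 - 3 x}{4 x^{4} + 32 x^{2} + 64} = f(x).
F(3/2) = \frac{5 \operatorname{atan}{\left(\frac{3}{4} \right)}}{16} + \frac{21}{100}; F(1/2) = \frac{5 \operatorname{atan}{\left(\frac{1}{4} \right)}}{16} + \frac{11}{68}.
Integral = F(3/2) - F(1/2) = - \frac{5 \operatorname{atan}{\left(\frac{1}{4} \right)}}{16} + \frac{41}{850} + \frac{5 \operatorname{atan}{\left(\frac{3}{4} \right)}}{16}.

Antiderivative: F(x) = \frac{5 x^{2} \operatorname{atan}{\left(\frac{x}{2} \right)} + 10 x + 20 \operatorname{atan}{\left(\frac{x}{2} \right)} + 6}{16 \left(x^{2} + 4\right)}; value = - \frac{5 \operatorname{atan}{\left(\frac{1}{4} \right)}}{16} + \frac{41}{850} + \frac{5 \operatorname{atan}{\left(\frac{3}{4} \right)}}{16}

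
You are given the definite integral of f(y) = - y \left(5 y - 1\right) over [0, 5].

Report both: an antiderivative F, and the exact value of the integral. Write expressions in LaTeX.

Check any antiderivative F(y) by computing F'(y) and comparing it with f(y).
F(y) = - \frac{5 y^{3}}{3} + \frac{y^{2}}{2} is an antiderivative of f.
Check: d/dy[- \frac{5 y^{3}}{3} + \frac{y^{2}}{2}] = - 5 y^{2} + y, which equals f(y).
F(5) = - \frac{1175}{6}; F(0) = 0.
Integral = F(5) - F(0) = - \frac{1175}{6}.

Antiderivative: F(y) = - \frac{5 y^{3}}{3} + \frac{y^{2}}{2}; value = - \frac{1175}{6}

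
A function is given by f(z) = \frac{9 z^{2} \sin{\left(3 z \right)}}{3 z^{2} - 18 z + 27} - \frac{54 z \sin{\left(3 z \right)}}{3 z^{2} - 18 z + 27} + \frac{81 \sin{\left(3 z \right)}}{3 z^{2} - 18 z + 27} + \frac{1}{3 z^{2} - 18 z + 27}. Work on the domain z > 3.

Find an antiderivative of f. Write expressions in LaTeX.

Integrate term by term and add the pieces.
Check: d/dz[- \cos{\left(3 z \right)} - \frac{2}{6 z - 18}] = \frac{9 z^{2} \sin{\left(3 z \right)} - 54 z \sin{\left(3 z \right)} + 81 \sin{\left(3 z \right)} + 1}{3 z^{2} - 18 z + 27}, which equals f(z).

An antiderivative is F(z) = - \cos{\left(3 z \right)} - \frac{2}{6 z - 18}.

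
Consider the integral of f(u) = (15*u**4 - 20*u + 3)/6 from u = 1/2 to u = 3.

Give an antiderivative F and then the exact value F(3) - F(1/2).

Antiderivative: F(u) = u*(3*u**4 - 10*u + 3)/6; value = 20765/192

For F(u) to be correct the identity F'(u) - f(u) = 0 must hold.
F(u) = u*(3*u**4 - 10*u + 3)/6 is an antiderivative of f.
Check: d/du[u*(3*u**4 - 10*u + 3)/6] = 5*u**4/2 - 10*u/3 + 1/2, which equals f(u).
F(3) = 108; F(1/2) = -29/192.
Integral = F(3) - F(1/2) = 20765/192.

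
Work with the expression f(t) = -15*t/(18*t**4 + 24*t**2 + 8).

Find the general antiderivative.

f matches the chain-rule pattern g'(h)*h' with inner function h(t) = 3*t**2 + 2; substituting u = h(t) collapses the integral.
Check: d/dt[5/(12*t**2 + 8)] = -15*t/(18*t**4 + 24*t**2 + 8) = f(t).

F(t) = 5/(12*t**2 + 8) + C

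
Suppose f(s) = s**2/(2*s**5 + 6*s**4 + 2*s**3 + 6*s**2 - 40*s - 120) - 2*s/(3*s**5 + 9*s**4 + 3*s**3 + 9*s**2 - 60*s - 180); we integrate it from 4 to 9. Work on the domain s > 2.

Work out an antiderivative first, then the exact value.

Antiderivative: F(s) = (28*log(s - 2) - 700*log(s + 2) + 702*log(s + 3) - 15*log(s**2 + 5) + 130*sqrt(5)*atan(sqrt(5)*s/5))/7560; value = -5*log(11)/54 - 337*log(7)/3780 - 13*sqrt(5)*atan(4*sqrt(5)/5)/756 - log(86)/504 - log(2)/270 + log(21)/504 + 13*sqrt(5)*atan(9*sqrt(5)/5)/756 + 5*log(6)/54 + 13*log(12)/140

Factor the denominator (6*(s - 2)*(s + 2)*(s + 3)*(s**2 + 5)) and decompose: f = -(3*s - 65)/(756*(s**2 + 5)) + 13/(140*(s + 3)) - 5/(54*(s + 2)) + 1/(270*(s - 2)); each piece integrates to a log, atan, or power term.
F(s) = (28*log(s - 2) - 700*log(s + 2) + 702*log(s + 3) - 15*log(s**2 + 5) + 130*sqrt(5)*atan(sqrt(5)*s/5))/7560 is an antiderivative of f.
Check: d/ds[(28*log(s - 2) - 700*log(s + 2) + 702*log(s + 3) - 15*log(s**2 + 5) + 130*sqrt(5)*atan(sqrt(5)*s/5))/7560] = (3*s**2 - 4*s)/(6*s**5 + 18*s**4 + 6*s**3 + 18*s**2 - 120*s - 360), which equals f(s).
F(9) = -5*log(11)/54 - log(86)/504 + log(7)/270 + 13*sqrt(5)*atan(9*sqrt(5)/5)/756 + 13*log(12)/140; F(4) = -5*log(6)/54 - log(21)/504 + log(2)/270 + 13*sqrt(5)*atan(4*sqrt(5)/5)/756 + 13*log(7)/140.
Integral = F(9) - F(4) = -5*log(11)/54 - 337*log(7)/3780 - 13*sqrt(5)*atan(4*sqrt(5)/5)/756 - log(86)/504 - log(2)/270 + log(21)/504 + 13*sqrt(5)*atan(9*sqrt(5)/5)/756 + 5*log(6)/54 + 13*log(12)/140.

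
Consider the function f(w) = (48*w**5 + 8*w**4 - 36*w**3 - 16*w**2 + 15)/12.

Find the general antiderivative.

Since d/dw undoes antidifferentiation here, F'(w) = f(w) is required of F(w).
Check: d/dw[2*w**6/3 + 2*w**5/15 - 3*w**4/4 - 4*w**3/9 + 5*w/4] = 4*w**5 + 2*w**4/3 - 3*w**3 - 4*w**2/3 + 5/4, which equals f(w).

F(w) = 2*w**6/3 + 2*w**5/15 - 3*w**4/4 - 4*w**3/9 + 5*w/4 + C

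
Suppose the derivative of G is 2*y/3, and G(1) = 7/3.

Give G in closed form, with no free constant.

G(y) = y**2/3 + 2

Recover the given G'(y) by differentiating a candidate G(y); any mismatch rules it out.
A general antiderivative is y**2/3 + 2 + C.
The condition gives C = 7/3 - (7/3) = 0.
So G(y) = y**2/3 + 2.
Check: d/dy[y**2/3 + 2] = 2*y/3 = G'(y).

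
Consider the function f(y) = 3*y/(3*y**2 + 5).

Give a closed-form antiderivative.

An antiderivative is F(y) = log(3*y**2 + 5)/2.

f matches the chain-rule pattern g'(h)*h' with inner function h(y) = 3*y**2 + 5; substituting u = h(y) collapses the integral.
Check: d/dy[log(3*y**2 + 5)/2] = 3*y/(3*y**2 + 5) = f(y).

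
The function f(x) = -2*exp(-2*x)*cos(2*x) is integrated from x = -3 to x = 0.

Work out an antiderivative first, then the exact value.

Antiderivative: F(x) = -exp(-2*x)*sin(2*x)/2 + exp(-2*x)*cos(2*x)/2; value = -exp(6)*cos(6)/2 + 1/2 - exp(6)*sin(6)/2

For F(x) to be correct the identity F'(x) - f(x) = 0 must hold.
F(x) = -exp(-2*x)*sin(2*x)/2 + exp(-2*x)*cos(2*x)/2 is an antiderivative of f.
Check: d/dx[-exp(-2*x)*sin(2*x)/2 + exp(-2*x)*cos(2*x)/2] = -2*exp(-2*x)*cos(2*x) = f(x).
F(0) = 1/2; F(-3) = exp(6)*sin(6)/2 + exp(6)*cos(6)/2.
Integral = F(0) - F(-3) = -exp(6)*cos(6)/2 + 1/2 - exp(6)*sin(6)/2.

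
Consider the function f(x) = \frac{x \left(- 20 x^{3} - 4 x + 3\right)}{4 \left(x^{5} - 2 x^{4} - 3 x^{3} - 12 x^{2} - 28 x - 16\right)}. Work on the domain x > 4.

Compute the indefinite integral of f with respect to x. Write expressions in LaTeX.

Factor the denominator (4 \left(x - 4\right) \left(x + 1\right)^{2} \left(x^{2} + 4\right)) and decompose: f = - \frac{833 x + 337}{500 \left(x^{2} + 4\right)} - \frac{187}{250 \left(x + 1\right)} + \frac{27}{100 \left(x + 1\right)^{2}} - \frac{1293}{500 \left(x - 4\right)}; each piece integrates to a log, atan, or power term.
Check: d/dx[- \frac{2586 x \log{\left(x - 4 \right)} + 748 x \log{\left(x + 1 \right)} + 833 x \log{\left(x^{2} + 4 \right)} + 337 x \operatorname{atan}{\left(\frac{x}{2} \right)} + 2586 \log{\left(x - 4 \right)} + 748 \log{\left(x + 1 \right)} + 833 \log{\left(x^{2} + 4 \right)} + 337 \operatorname{atan}{\left(\frac{x}{2} \right)} + 270}{1000 \left(x + 1\right)}] = \frac{- 20 x^{4} - 4 x^{2} + 3 x}{4 x^{5} - 8 x^{4} - 12 x^{3} - 48 x^{2} - 112 x - 64}, which equals f(x).

F(x) = - \frac{2586 x \log{\left(x - 4 \right)} + 748 x \log{\left(x + 1 \right)} + 833 x \log{\left(x^{2} + 4 \right)} + 337 x \operatorname{atan}{\left(\frac{x}{2} \right)} + 2586 \log{\left(x - 4 \right)} + 748 \log{\left(x + 1 \right)} + 833 \log{\left(x^{2} + 4 \right)} + 337 \operatorname{atan}{\left(\frac{x}{2} \right)} + 270}{1000 \left(x + 1\right)} + C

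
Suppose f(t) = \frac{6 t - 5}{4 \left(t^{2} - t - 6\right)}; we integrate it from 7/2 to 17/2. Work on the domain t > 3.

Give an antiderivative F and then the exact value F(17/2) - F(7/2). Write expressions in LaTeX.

The denominator factors as 4 \left(t - 3\right) \left(t + 2\right); partial fractions split f into directly integrable pieces: \frac{17}{20 \left(t + 2\right)} + \frac{13}{20 \left(t - 3\right)}.
F(t) = \frac{13 \log{\left(t - 3 \right)} + 17 \log{\left(t + 2 \right)}}{20} is an antiderivative of f.
Check: d/dt[\frac{13 \log{\left(t - 3 \right)} + 17 \log{\left(t + 2 \right)}}{20}] = \frac{6 t - 5}{4 t^{2} - 4 t - 24}, which equals f(t).
F(17/2) = \frac{13 \log{\left(\frac{11}{2} \right)}}{20} + \frac{17 \log{\left(\frac{21}{2} \right)}}{20}; F(7/2) = - \frac{13 \log{\left(2 \right)}}{20} + \frac{17 \log{\left(\frac{11}{2} \right)}}{20}.
Integral = F(17/2) - F(7/2) = - \frac{\log{\left(\frac{11}{2} \right)}}{5} + \frac{13 \log{\left(2 \right)}}{20} + \frac{17 \log{\left(\frac{21}{2} \right)}}{20}.

Antiderivative: F(t) = \frac{13 \log{\left(t - 3 \right)} + 17 \log{\left(t + 2 \right)}}{20}; value = - \frac{\log{\left(\frac{11}{2} \right)}}{5} + \frac{13 \log{\left(2 \right)}}{20} + \frac{17 \log{\left(\frac{21}{2} \right)}}{20}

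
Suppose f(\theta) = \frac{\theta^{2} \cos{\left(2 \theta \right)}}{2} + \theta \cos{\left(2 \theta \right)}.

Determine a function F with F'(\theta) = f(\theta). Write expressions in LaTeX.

Integrate term by term and add the pieces.
Check: d/d\theta[\frac{\theta^{2} \sin{\left(2 \theta \right)}}{4} + \frac{\theta \sin{\left(2 \theta \right)}}{2} + \frac{\theta \cos{\left(2 \theta \right)}}{4} - \frac{\sin{\left(2 \theta \right)}}{8} + \frac{\cos{\left(2 \theta \right)}}{4}] = \frac{\theta^{2} \cos{\left(2 \theta \right)}}{2} + \theta \cos{\left(2 \theta \right)} = f(\theta).

An antiderivative is F(\theta) = \frac{\theta^{2} \sin{\left(2 \theta \right)}}{4} + \frac{\theta \sin{\left(2 \theta \right)}}{2} + \frac{\theta \cos{\left(2 \theta \right)}}{4} - \frac{\sin{\left(2 \theta \right)}}{8} + \frac{\cos{\left(2 \theta \right)}}{4}.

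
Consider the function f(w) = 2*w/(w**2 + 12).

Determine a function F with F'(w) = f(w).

An antiderivative is F(w) = log(w**2/2 + 6).

f matches the chain-rule pattern g'(h)*h' with inner function h(w) = w**2/2 + 6; substituting u = h(w) collapses the integral.
Check: d/dw[log(w**2/2 + 6)] = 2*w/(w**2 + 12) = f(w).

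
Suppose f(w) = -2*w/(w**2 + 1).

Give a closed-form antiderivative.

The substitution u = w**2 + 1 works: f is exactly (dF/du)*(du/dw) for that inner function.
Check: d/dw[-log(w**2 + 1)] = -2*w/(w**2 + 1) = f(w).

An antiderivative is F(w) = -log(w**2 + 1).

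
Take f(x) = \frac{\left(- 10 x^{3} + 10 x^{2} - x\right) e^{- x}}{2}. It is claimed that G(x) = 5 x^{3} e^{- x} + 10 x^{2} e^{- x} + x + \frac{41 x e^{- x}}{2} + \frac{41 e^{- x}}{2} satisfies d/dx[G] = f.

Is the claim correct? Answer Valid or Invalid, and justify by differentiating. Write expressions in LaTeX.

Invalid: d/dx[G] - f = 1, which is not 0.

d/dx[G] = \frac{\left(- 10 x^{3} + 10 x^{2} - x + 2 e^{x}\right) e^{- x}}{2}
d/dx[G] - f(x) = 1 != 0.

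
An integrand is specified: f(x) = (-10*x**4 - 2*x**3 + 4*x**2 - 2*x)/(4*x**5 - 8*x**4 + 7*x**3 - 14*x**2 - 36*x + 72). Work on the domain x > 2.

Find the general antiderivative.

The denominator factors as (x - 2)*(2*x - 3)*(2*x + 3)*(x**2 + 4); partial fractions split f into directly integrable pieces: -(41*x + 94)/(50*(x**2 + 4)) - 17/(70*(2*x + 3)) + 137/(50*(2*x - 3)) - 41/(14*(x - 2)).
Check: d/dx[(-2050*log(x - 2) + 959*log(x - 3/2) - 85*log(x + 3/2) - 287*log(x**2 + 4) - 658*atan(x/2))/700] = (-10*x**4 - 2*x**3 + 4*x**2 - 2*x)/(4*x**5 - 8*x**4 + 7*x**3 - 14*x**2 - 36*x + 72) = f(x).

F(x) = (-2050*log(x - 2) + 959*log(x - 3/2) - 85*log(x + 3/2) - 287*log(x**2 + 4) - 658*atan(x/2))/700 + C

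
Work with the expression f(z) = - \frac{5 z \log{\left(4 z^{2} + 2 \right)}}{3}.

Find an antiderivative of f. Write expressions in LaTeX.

An antiderivative F(z) passes only if d/dz[F] lands on f(z) exactly.
Check: d/dz[\frac{5 \left(- 2 z^{2} \log{\left(4 z^{2} + 2 \right)} + 2 z^{2} - \log{\left(2 z^{2} + 1 \right)}\right)}{12}] = - \frac{5 z \log{\left(2 z^{2} + 1 \right)}}{3} - \frac{5 z \log{\left(2 \right)}}{3}, which equals f(z).

An antiderivative is F(z) = \frac{5 \left(- 2 z^{2} \log{\left(4 z^{2} + 2 \right)} + 2 z^{2} - \log{\left(2 z^{2} + 1 \right)}\right)}{12}.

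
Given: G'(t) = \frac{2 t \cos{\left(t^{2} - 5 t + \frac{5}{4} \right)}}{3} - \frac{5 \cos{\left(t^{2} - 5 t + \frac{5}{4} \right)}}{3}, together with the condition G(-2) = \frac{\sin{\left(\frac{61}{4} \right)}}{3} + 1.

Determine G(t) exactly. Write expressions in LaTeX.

G(t) = \frac{\sin{\left(t^{2} - 5 t + \frac{5}{4} \right)}}{3} + 1

G'(t) matches the chain-rule pattern g'(h)*h' with inner function h(t) = t^{2} - 5 t + \frac{5}{4}; substituting u = h(t) collapses the integral.
A general antiderivative is \frac{\sin{\left(t^{2} - 5 t + \frac{5}{4} \right)}}{3} + C.
The condition gives C = \frac{\sin{\left(\frac{61}{4} \right)}}{3} + 1 - (\frac{\sin{\left(\frac{61}{4} \right)}}{3}) = 1.
So G(t) = \frac{\sin{\left(t^{2} - 5 t + \frac{5}{4} \right)}}{3} + 1.
Check: d/dt[\frac{\sin{\left(t^{2} - 5 t + \frac{5}{4} \right)}}{3} + 1] = \frac{2 t \cos{\left(t^{2} - 5 t + \frac{5}{4} \right)}}{3} - \frac{5 \cos{\left(t^{2} - 5 t + \frac{5}{4} \right)}}{3} = G'(t).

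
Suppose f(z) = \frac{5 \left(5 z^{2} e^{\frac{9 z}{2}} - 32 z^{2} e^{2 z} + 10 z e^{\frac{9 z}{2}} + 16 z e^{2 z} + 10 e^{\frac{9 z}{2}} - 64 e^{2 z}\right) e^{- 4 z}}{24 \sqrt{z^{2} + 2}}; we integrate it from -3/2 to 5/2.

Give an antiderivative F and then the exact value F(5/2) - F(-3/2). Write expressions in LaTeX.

Recognize the product-rule pattern: f = u'v + uv' with u = - \frac{5 \sqrt{z^{2} + 2}}{3}, v = - \frac{5 e^{\frac{z}{2}}}{4} - 2 e^{- 2 z}, so integration by parts undoes it.
F(z) = \frac{\left(25 \sqrt{z^{2} + 2} e^{\frac{5 z}{2}} + 40 \sqrt{z^{2} + 2}\right) e^{- 2 z}}{12} is an antiderivative of f.
Check: d/dz[\frac{\left(25 \sqrt{z^{2} + 2} e^{\frac{5 z}{2}} + 40 \sqrt{z^{2} + 2}\right) e^{- 2 z}}{12}] = \frac{\left(25 z^{2} e^{\frac{5 z}{2}} - 160 z^{2} + 50 z e^{\frac{5 z}{2}} + 80 z + 50 e^{\frac{5 z}{2}} - 320\right) e^{- 2 z}}{24 \sqrt{z^{2} + 2}}, which equals f(z).
F(5/2) = \frac{5 \sqrt{33}}{3 e^{5}} + \frac{25 \sqrt{33} e^{\frac{5}{4}}}{24}; F(-3/2) = \frac{25 \sqrt{17}}{24 e^{\frac{3}{4}}} + \frac{5 \sqrt{17} e^{3}}{3}.
Integral = F(5/2) - F(-3/2) = - \frac{5 \sqrt{17} e^{3}}{3} - \frac{25 \sqrt{17}}{24 e^{\frac{3}{4}}} + \frac{5 \sqrt{33}}{3 e^{5}} + \frac{25 \sqrt{33} e^{\frac{5}{4}}}{24}.

Antiderivative: F(z) = \frac{\left(25 \sqrt{z^{2} + 2} e^{\frac{5 z}{2}} + 40 \sqrt{z^{2} + 2}\right) e^{- 2 z}}{12}; value = - \frac{5 \sqrt{17} e^{3}}{3} - \frac{25 \sqrt{17}}{24 e^{\frac{3}{4}}} + \frac{5 \sqrt{33}}{3 e^{5}} + \frac{25 \sqrt{33} e^{\frac{5}{4}}}{24}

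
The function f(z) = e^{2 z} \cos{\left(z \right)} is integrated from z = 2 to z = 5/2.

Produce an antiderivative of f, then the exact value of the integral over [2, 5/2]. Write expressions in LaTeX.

Antiderivative: F(z) = \frac{\left(\sin{\left(z \right)} + 2 \cos{\left(z \right)}\right) e^{2 z}}{5}; value = \frac{2 e^{5} \cos{\left(\frac{5}{2} \right)}}{5} - \frac{e^{4} \sin{\left(2 \right)}}{5} - \frac{2 e^{4} \cos{\left(2 \right)}}{5} + \frac{e^{5} \sin{\left(\frac{5}{2} \right)}}{5}

Whatever form F(z) takes, F'(z) = f(z) is non-negotiable.
F(z) = \frac{\left(\sin{\left(z \right)} + 2 \cos{\left(z \right)}\right) e^{2 z}}{5} is an antiderivative of f.
Check: d/dz[\frac{\left(\sin{\left(z \right)} + 2 \cos{\left(z \right)}\right) e^{2 z}}{5}] = e^{2 z} \cos{\left(z \right)} = f(z).
F(5/2) = \frac{2 e^{5} \cos{\left(\frac{5}{2} \right)}}{5} + \frac{e^{5} \sin{\left(\frac{5}{2} \right)}}{5}; F(2) = \frac{2 e^{4} \cos{\left(2 \right)}}{5} + \frac{e^{4} \sin{\left(2 \right)}}{5}.
Integral = F(5/2) - F(2) = \frac{2 e^{5} \cos{\left(\frac{5}{2} \right)}}{5} - \frac{e^{4} \sin{\left(2 \right)}}{5} - \frac{2 e^{4} \cos{\left(2 \right)}}{5} + \frac{e^{5} \sin{\left(\frac{5}{2} \right)}}{5}.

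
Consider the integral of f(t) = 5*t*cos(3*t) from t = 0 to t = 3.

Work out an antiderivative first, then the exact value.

Check any antiderivative F(t) by computing F'(t) and comparing it with f(t).
F(t) = 5*t*sin(3*t)/3 + 5*cos(3*t)/9 is an antiderivative of f.
Check: d/dt[5*t*sin(3*t)/3 + 5*cos(3*t)/9] = 5*t*cos(3*t) = f(t).
F(3) = 5*cos(9)/9 + 5*sin(9); F(0) = 5/9.
Integral = F(3) - F(0) = -5/9 + 5*cos(9)/9 + 5*sin(9).

Antiderivative: F(t) = 5*t*sin(3*t)/3 + 5*cos(3*t)/9; value = -5/9 + 5*cos(9)/9 + 5*sin(9)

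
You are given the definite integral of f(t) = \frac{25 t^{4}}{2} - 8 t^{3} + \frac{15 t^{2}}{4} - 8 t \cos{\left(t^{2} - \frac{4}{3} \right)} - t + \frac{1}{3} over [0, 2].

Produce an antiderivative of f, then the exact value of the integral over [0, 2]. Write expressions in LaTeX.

Integrate term by term and add the pieces.
F(t) = \frac{30 t^{5} - 24 t^{4} + 15 t^{3} - 6 t^{2} + 4 t - 48 \sin{\left(t^{2} - \frac{4}{3} \right)}}{12} is an antiderivative of f.
Check: d/dt[\frac{30 t^{5} - 24 t^{4} + 15 t^{3} - 6 t^{2} + 4 t - 48 \sin{\left(t^{2} - \frac{4}{3} \right)}}{12}] = \frac{25 t^{4}}{2} - 8 t^{3} + \frac{15 t^{2}}{4} - 8 t \cos{\left(t^{2} - \frac{4}{3} \right)} - t + \frac{1}{3} = f(t).
F(2) = \frac{170}{3} - 4 \sin{\left(\frac{8}{3} \right)}; F(0) = 4 \sin{\left(\frac{4}{3} \right)}.
Integral = F(2) - F(0) = - 4 \sin{\left(\frac{4}{3} \right)} - 4 \sin{\left(\frac{8}{3} \right)} + \frac{170}{3}.

Antiderivative: F(t) = \frac{30 t^{5} - 24 t^{4} + 15 t^{3} - 6 t^{2} + 4 t - 48 \sin{\left(t^{2} - \frac{4}{3} \right)}}{12}; value = - 4 \sin{\left(\frac{4}{3} \right)} - 4 \sin{\left(\frac{8}{3} \right)} + \frac{170}{3}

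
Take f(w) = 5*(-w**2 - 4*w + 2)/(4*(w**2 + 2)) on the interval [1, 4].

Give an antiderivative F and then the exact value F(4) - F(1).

Antiderivative: F(w) = -5*w/4 - 5*log(w**2 + 2)/2 + 5*sqrt(2)*atan(sqrt(2)*w/2)/2; value = -5*log(18)/2 - 15/4 - 5*sqrt(2)*atan(sqrt(2)/2)/2 + 5*log(3)/2 + 5*sqrt(2)*atan(2*sqrt(2))/2

Differentiate the proposed F(w) back; it has to land on f(w) exactly.
F(w) = -5*w/4 - 5*log(w**2 + 2)/2 + 5*sqrt(2)*atan(sqrt(2)*w/2)/2 is an antiderivative of f.
Check: d/dw[-5*w/4 - 5*log(w**2 + 2)/2 + 5*sqrt(2)*atan(sqrt(2)*w/2)/2] = (-5*w**2 - 20*w + 10)/(4*w**2 + 8), which equals f(w).
F(4) = -5*log(18)/2 - 5 + 5*sqrt(2)*atan(2*sqrt(2))/2; F(1) = -5*log(3)/2 - 5/4 + 5*sqrt(2)*atan(sqrt(2)/2)/2.
Integral = F(4) - F(1) = -5*log(18)/2 - 15/4 - 5*sqrt(2)*atan(sqrt(2)/2)/2 + 5*log(3)/2 + 5*sqrt(2)*atan(2*sqrt(2))/2.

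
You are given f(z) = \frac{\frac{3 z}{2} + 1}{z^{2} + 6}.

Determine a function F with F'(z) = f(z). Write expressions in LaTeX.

An antiderivative is F(z) = \frac{3 \log{\left(z^{2} + 6 \right)}}{4} + \frac{\sqrt{6} \operatorname{atan}{\left(\frac{\sqrt{6} z}{6} \right)}}{6}.

Differentiate the proposed F(z) back; it has to land on f(z) exactly.
Check: d/dz[\frac{3 \log{\left(z^{2} + 6 \right)}}{4} + \frac{\sqrt{6} \operatorname{atan}{\left(\frac{\sqrt{6} z}{6} \right)}}{6}] = \frac{3 z + 2}{2 z^{2} + 12}, which equals f(z).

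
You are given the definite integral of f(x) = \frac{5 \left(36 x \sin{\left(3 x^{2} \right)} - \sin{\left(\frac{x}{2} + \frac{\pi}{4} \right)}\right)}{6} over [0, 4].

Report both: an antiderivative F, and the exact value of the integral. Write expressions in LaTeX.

A candidate is checked by its d/dx: the result must match f(x).
F(x) = - 5 \cos{\left(3 x^{2} \right)} + \frac{5 \cos{\left(\frac{x}{2} + \frac{\pi}{4} \right)}}{3} is an antiderivative of f.
Check: d/dx[- 5 \cos{\left(3 x^{2} \right)} + \frac{5 \cos{\left(\frac{x}{2} + \frac{\pi}{4} \right)}}{3}] = 30 x \sin{\left(3 x^{2} \right)} - \frac{5 \sin{\left(\frac{x}{2} + \frac{\pi}{4} \right)}}{6}, which equals f(x).
F(4) = \frac{5 \cos{\left(\frac{\pi}{4} + 2 \right)}}{3} - 5 \cos{\left(48 \right)}; F(0) = -5 + \frac{5 \sqrt{2}}{6}.
Integral = F(4) - F(0) = \frac{5 \cos{\left(\frac{\pi}{4} + 2 \right)}}{3} - \frac{5 \sqrt{2}}{6} - 5 \cos{\left(48 \right)} + 5.

Antiderivative: F(x) = - 5 \cos{\left(3 x^{2} \right)} + \frac{5 \cos{\left(\frac{x}{2} + \frac{\pi}{4} \right)}}{3}; value = \frac{5 \cos{\left(\frac{\pi}{4} + 2 \right)}}{3} - \frac{5 \sqrt{2}}{6} - 5 \cos{\left(48 \right)} + 5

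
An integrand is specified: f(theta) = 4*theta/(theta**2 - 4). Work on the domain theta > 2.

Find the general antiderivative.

F(theta) = 2*log(theta**2 - 4) + C

Factor the denominator ((theta - 2)*(theta + 2)) and decompose: f = 2/(theta + 2) + 2/(theta - 2); each piece integrates to a log, atan, or power term.
Check: d/dtheta[2*log(theta**2 - 4)] = 4*theta/(theta**2 - 4) = f(theta).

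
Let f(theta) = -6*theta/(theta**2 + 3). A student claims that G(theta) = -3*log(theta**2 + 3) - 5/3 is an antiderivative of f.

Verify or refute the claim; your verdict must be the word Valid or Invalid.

d/dtheta[G] = -6*theta/(theta**2 + 3)
This equals f(theta) exactly, so the claim holds.

Valid. The derivative of G reproduces f.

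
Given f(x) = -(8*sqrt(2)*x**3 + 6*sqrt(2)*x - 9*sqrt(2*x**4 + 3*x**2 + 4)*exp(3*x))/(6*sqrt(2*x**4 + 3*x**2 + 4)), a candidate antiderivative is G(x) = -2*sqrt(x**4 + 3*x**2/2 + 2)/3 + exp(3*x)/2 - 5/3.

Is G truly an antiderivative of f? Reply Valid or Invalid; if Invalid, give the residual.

Valid. The derivative of G reproduces f.

d/dx[G] = (-8*sqrt(2)*x**3 - 6*sqrt(2)*x + 9*sqrt(2*x**4 + 3*x**2 + 4)*exp(3*x))/(6*sqrt(2*x**4 + 3*x**2 + 4))
This equals f(x) exactly, so the claim holds.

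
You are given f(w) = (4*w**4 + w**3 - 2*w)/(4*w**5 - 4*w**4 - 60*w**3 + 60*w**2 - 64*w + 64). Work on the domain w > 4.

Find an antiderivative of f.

An antiderivative is F(w) = 45*log(w - 4)/68 - log(w - 1)/40 + 121*log(w + 4)/340 + log(w**2 + 1)/272 + 7*atan(w)/136.

Factor the denominator (4*(w - 4)*(w - 1)*(w + 4)*(w**2 + 1)) and decompose: f = (w + 7)/(136*(w**2 + 1)) + 121/(340*(w + 4)) - 1/(40*(w - 1)) + 45/(68*(w - 4)); each piece integrates to a log, atan, or power term.
Check: d/dw[45*log(w - 4)/68 - log(w - 1)/40 + 121*log(w + 4)/340 + log(w**2 + 1)/272 + 7*atan(w)/136] = (4*w**4 + w**3 - 2*w)/(4*w**5 - 4*w**4 - 60*w**3 + 60*w**2 - 64*w + 64) = f(w).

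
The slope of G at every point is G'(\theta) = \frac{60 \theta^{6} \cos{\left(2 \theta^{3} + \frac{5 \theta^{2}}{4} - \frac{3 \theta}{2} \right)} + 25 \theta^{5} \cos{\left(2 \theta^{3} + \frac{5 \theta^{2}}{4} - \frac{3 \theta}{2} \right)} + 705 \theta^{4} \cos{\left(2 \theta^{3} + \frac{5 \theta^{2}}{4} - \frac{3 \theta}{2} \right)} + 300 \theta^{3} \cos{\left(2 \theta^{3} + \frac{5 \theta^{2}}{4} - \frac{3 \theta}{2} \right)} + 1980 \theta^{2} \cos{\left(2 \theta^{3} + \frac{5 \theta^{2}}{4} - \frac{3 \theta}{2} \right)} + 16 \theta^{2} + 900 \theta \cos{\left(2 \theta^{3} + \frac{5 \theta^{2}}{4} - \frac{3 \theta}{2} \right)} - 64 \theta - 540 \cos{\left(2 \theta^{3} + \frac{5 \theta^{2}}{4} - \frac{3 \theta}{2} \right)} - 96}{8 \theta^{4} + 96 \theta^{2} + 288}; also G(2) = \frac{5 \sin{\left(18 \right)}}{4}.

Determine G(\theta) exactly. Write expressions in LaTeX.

G(\theta) = - \frac{2 \theta}{\theta^{2} + 6} + \frac{5 \sin{\left(2 \theta^{3} + \frac{5 \theta^{2}}{4} - \frac{3 \theta}{2} \right)}}{4} + \frac{4}{\theta^{2} + 6}

Differentiate the proposed G(\theta) back; it has to land on the given G'(\theta).
A general antiderivative is \frac{4 - 2 \theta}{\theta^{2} + 6} + \frac{5 \sin{\left(2 \theta^{3} + \frac{5 \theta^{2}}{4} - \frac{3 \theta}{2} \right)}}{4} + C.
The condition gives C = \frac{5 \sin{\left(18 \right)}}{4} - (\frac{5 \sin{\left(18 \right)}}{4}) = 0.
So G(\theta) = - \frac{2 \theta}{\theta^{2} + 6} + \frac{5 \sin{\left(2 \theta^{3} + \frac{5 \theta^{2}}{4} - \frac{3 \theta}{2} \right)}}{4} + \frac{4}{\theta^{2} + 6}.
Check: d/d\theta[- \frac{2 \theta}{\theta^{2} + 6} + \frac{5 \sin{\left(2 \theta^{3} + \frac{5 \theta^{2}}{4} - \frac{3 \theta}{2} \right)}}{4} + \frac{4}{\theta^{2} + 6}] = \frac{60 \theta^{6} \cos{\left(2 \theta^{3} + \frac{5 \theta^{2}}{4} - \frac{3 \theta}{2} \right)} + 25 \theta^{5} \cos{\left(2 \theta^{3} + \frac{5 \theta^{2}}{4} - \frac{3 \theta}{2} \right)} + 705 \theta^{4} \cos{\left(2 \theta^{3} + \frac{5 \theta^{2}}{4} - \frac{3 \theta}{2} \right)} + 300 \theta^{3} \cos{\left(2 \theta^{3} + \frac{5 \theta^{2}}{4} - \frac{3 \theta}{2} \right)} + 1980 \theta^{2} \cos{\left(2 \theta^{3} + \frac{5 \theta^{2}}{4} - \frac{3 \theta}{2} \right)} + 16 \theta^{2} + 900 \theta \cos{\left(2 \theta^{3} + \frac{5 \theta^{2}}{4} - \frac{3 \theta}{2} \right)} - 64 \theta - 540 \cos{\left(2 \theta^{3} + \frac{5 \theta^{2}}{4} - \frac{3 \theta}{2} \right)} - 96}{8 \theta^{4} + 96 \theta^{2} + 288} = G'(\theta).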